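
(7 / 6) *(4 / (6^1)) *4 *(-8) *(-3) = 224 / 3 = 74.67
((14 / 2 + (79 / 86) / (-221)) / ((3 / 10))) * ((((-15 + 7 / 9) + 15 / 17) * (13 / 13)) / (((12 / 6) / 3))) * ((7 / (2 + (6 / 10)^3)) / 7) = -4348998125 / 20653674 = -210.57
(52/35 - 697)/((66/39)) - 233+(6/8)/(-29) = -2614687/4060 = -644.01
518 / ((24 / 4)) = 259 / 3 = 86.33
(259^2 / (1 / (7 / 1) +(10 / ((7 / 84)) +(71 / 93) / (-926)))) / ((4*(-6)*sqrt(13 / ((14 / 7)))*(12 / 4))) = -6739695151*sqrt(26) / 11298259596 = -3.04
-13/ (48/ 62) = -16.79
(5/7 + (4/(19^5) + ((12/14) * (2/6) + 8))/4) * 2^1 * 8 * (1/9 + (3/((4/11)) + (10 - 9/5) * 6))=400215901150/155994237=2565.58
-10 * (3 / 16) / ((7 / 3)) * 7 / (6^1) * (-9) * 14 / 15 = 63 / 8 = 7.88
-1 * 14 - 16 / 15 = -226 / 15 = -15.07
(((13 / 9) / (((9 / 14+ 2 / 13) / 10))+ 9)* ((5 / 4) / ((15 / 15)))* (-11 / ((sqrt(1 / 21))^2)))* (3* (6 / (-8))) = 8178555 / 464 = 17626.20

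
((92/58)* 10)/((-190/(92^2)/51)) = -19856544/551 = -36037.28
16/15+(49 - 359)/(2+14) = -2197/120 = -18.31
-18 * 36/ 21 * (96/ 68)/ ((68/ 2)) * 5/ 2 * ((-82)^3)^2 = -1969963230827520/ 2023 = -973783109652.75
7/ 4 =1.75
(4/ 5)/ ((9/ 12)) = 16/ 15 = 1.07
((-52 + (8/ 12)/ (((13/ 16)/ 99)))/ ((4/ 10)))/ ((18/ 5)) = 20.30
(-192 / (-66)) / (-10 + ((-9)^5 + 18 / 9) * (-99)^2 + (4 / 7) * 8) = -224 / 44561413237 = -0.00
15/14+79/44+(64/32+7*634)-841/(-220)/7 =1710714/385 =4443.41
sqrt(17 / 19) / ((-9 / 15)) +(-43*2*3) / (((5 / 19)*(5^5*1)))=-5*sqrt(323) / 57 - 4902 / 15625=-1.89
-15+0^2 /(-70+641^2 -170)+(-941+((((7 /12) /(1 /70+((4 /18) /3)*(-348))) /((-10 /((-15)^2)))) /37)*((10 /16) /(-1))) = -18372099199 /19217504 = -956.01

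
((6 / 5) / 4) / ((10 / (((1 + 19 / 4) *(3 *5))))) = 207 / 80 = 2.59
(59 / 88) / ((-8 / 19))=-1121 / 704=-1.59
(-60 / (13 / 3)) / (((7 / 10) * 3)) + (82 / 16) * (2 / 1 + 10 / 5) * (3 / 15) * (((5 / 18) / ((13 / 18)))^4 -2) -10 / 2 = -39392989 / 1999270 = -19.70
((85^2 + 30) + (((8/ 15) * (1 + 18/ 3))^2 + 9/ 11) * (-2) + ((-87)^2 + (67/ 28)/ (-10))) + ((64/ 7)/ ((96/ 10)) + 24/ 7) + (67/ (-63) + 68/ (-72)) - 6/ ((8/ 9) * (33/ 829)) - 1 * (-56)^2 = 1592660033/ 138600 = 11491.05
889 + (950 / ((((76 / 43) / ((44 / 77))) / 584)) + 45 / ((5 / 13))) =1262642 / 7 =180377.43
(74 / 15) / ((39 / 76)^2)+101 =2731739 / 22815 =119.73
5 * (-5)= -25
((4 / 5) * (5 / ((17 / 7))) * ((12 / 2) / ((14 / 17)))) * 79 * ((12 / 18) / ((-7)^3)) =-632 / 343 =-1.84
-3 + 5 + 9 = 11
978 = 978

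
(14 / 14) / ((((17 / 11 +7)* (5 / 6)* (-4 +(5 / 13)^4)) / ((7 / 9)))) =-0.03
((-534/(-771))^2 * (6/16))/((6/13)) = 102973/264196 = 0.39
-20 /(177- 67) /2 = -1 /11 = -0.09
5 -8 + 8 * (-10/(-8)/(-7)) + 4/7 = -27/7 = -3.86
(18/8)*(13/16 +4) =693/64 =10.83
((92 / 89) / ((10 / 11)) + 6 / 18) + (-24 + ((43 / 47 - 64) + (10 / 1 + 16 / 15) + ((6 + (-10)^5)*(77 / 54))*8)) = -644185446724 / 564705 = -1140746.84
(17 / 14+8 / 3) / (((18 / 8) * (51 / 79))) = 25754 / 9639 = 2.67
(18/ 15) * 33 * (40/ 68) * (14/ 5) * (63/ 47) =349272/ 3995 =87.43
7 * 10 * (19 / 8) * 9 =5985 / 4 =1496.25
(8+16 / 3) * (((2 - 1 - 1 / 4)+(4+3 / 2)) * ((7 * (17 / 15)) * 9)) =5950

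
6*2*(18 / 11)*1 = 216 / 11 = 19.64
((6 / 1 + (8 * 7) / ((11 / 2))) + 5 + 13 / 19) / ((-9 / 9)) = -4570 / 209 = -21.87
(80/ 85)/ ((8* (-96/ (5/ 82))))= -5/ 66912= -0.00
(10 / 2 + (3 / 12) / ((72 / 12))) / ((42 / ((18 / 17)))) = 121 / 952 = 0.13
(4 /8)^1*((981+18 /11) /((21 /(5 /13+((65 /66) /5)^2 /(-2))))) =7096709 /830544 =8.54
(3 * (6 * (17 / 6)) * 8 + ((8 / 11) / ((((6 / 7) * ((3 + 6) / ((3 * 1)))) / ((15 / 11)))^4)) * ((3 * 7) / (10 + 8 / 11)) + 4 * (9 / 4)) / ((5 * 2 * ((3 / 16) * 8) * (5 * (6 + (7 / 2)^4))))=155653827436 / 4367835987075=0.04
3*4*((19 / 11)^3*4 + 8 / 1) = 457008 / 1331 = 343.36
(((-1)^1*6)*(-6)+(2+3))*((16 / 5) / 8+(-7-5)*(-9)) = 22222 / 5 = 4444.40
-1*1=-1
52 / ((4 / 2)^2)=13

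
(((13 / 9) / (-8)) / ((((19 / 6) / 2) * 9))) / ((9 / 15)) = -65 / 3078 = -0.02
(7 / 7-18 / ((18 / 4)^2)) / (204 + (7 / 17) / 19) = 323 / 593091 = 0.00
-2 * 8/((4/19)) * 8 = -608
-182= -182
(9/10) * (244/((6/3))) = 549/5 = 109.80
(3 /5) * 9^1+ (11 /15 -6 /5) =4.93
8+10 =18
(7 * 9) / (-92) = -63 / 92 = -0.68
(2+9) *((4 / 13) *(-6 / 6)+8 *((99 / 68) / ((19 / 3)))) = 70730 / 4199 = 16.84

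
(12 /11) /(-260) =-3 /715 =-0.00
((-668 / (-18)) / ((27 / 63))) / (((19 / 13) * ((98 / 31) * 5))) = 67301 / 17955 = 3.75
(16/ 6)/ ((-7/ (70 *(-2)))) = 160/ 3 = 53.33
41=41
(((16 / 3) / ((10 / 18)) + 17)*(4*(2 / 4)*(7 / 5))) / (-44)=-931 / 550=-1.69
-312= -312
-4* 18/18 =-4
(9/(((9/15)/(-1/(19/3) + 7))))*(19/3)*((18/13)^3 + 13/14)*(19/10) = 10469855/2366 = 4425.13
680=680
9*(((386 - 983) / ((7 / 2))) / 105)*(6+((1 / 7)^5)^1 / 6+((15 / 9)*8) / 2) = -762567801 / 4117715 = -185.19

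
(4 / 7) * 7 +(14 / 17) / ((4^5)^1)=34823 / 8704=4.00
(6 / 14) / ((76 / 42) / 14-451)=-63 / 66278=-0.00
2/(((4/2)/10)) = 10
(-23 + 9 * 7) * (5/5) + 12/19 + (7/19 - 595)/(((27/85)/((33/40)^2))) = -3749811/3040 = -1233.49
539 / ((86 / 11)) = 5929 / 86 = 68.94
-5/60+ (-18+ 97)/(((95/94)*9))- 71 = -213401/3420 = -62.40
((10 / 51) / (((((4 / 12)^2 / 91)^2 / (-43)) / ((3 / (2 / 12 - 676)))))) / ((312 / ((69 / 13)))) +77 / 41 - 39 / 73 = 35356539467 / 82528982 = 428.41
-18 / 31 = -0.58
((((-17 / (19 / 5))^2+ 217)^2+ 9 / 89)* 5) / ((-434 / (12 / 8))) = -9773360145075 / 10067557892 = -970.78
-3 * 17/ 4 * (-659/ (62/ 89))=2991201/ 248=12061.29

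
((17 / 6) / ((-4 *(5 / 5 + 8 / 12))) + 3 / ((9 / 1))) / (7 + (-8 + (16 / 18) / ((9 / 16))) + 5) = -297 / 18080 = -0.02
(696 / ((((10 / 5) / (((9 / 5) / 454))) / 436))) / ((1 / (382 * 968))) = 252474178176 / 1135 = 222444209.85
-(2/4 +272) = -545/2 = -272.50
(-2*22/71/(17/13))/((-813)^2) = -572/797789583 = -0.00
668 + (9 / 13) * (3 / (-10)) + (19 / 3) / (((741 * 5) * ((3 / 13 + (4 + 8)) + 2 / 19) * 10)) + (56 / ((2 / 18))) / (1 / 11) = 55362443771 / 8912475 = 6211.79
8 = 8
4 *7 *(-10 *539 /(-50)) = 15092 /5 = 3018.40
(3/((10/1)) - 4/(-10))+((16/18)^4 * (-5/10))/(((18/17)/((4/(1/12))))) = -2647499/196830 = -13.45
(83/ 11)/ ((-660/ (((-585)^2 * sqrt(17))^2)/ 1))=-11016895222125/ 484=-22762180211.00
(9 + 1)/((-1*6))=-5/3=-1.67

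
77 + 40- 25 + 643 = 735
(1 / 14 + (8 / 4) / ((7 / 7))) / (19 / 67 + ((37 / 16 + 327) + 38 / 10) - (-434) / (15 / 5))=233160 / 53810743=0.00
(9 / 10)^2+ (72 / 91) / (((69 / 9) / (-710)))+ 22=-10561867 / 209300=-50.46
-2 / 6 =-1 / 3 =-0.33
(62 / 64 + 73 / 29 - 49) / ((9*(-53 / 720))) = 211185 / 3074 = 68.70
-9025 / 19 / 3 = -475 / 3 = -158.33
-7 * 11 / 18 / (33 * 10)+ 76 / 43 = 40739 / 23220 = 1.75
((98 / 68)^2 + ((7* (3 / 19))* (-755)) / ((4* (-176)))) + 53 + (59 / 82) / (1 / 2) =9145214647 / 158492224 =57.70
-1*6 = -6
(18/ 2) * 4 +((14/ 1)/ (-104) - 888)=-44311/ 52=-852.13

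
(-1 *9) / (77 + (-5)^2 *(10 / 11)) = -99 / 1097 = -0.09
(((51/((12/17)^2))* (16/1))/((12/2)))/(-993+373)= -4913/11160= -0.44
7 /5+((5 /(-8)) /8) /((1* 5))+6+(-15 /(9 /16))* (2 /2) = -18511 /960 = -19.28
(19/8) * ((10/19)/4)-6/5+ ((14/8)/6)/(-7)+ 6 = 1217/240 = 5.07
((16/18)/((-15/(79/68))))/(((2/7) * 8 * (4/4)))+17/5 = 61871/18360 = 3.37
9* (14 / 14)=9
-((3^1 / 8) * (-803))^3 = 13980103929 / 512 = 27304890.49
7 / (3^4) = 7 / 81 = 0.09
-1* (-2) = 2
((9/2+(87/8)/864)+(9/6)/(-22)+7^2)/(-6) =-1354495/152064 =-8.91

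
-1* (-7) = 7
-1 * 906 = -906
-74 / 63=-1.17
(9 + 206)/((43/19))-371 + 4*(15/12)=-271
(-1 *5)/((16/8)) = -5/2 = -2.50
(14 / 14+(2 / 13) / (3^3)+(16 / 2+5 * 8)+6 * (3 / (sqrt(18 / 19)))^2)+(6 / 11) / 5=2048546 / 19305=106.11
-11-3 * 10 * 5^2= -761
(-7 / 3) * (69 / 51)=-161 / 51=-3.16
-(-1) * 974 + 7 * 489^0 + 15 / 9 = 2948 / 3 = 982.67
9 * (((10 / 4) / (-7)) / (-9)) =5 / 14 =0.36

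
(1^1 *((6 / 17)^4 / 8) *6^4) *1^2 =209952 / 83521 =2.51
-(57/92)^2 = -3249/8464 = -0.38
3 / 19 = 0.16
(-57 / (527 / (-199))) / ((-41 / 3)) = -34029 / 21607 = -1.57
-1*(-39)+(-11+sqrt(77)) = sqrt(77)+28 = 36.77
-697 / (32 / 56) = -1219.75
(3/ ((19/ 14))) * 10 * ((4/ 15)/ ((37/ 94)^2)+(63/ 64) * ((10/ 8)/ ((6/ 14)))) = 168989023/ 1664704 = 101.51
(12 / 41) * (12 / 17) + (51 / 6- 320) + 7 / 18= -1950304 / 6273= -310.90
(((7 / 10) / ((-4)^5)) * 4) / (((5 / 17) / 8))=-119 / 1600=-0.07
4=4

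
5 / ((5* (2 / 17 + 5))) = 17 / 87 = 0.20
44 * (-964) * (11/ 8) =-58322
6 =6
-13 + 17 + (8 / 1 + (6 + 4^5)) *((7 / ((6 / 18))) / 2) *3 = 32701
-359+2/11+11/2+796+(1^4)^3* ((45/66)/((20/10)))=19493/44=443.02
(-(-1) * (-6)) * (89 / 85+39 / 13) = -2064 / 85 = -24.28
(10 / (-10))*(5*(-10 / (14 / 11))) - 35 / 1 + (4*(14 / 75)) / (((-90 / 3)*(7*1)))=33722 / 7875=4.28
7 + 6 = 13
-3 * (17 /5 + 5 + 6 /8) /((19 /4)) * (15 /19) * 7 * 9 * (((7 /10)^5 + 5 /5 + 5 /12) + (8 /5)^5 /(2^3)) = -30043547919 /36100000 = -832.23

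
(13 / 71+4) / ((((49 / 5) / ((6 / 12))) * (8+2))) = 297 / 13916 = 0.02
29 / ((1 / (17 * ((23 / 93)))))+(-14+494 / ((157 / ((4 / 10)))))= 7970929 / 73005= 109.18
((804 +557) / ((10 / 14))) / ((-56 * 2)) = -1361 / 80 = -17.01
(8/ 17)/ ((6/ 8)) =32/ 51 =0.63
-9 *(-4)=36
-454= -454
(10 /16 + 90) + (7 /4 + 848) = 7523 /8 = 940.38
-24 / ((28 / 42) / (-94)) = 3384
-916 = -916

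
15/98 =0.15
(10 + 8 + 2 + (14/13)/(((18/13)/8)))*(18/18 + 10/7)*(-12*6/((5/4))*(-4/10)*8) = 2054144/175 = 11737.97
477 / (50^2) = 477 / 2500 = 0.19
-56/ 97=-0.58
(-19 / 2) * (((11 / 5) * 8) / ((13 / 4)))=-3344 / 65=-51.45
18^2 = 324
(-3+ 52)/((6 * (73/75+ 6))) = 1225/1046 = 1.17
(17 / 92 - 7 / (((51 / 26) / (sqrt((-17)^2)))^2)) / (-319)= 1.65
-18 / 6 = -3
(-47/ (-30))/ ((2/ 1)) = 47/ 60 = 0.78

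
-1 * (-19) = 19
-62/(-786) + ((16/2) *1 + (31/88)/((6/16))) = 38986/4323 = 9.02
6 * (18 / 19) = 108 / 19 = 5.68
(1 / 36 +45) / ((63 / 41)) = 66461 / 2268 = 29.30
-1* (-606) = 606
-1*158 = -158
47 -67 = -20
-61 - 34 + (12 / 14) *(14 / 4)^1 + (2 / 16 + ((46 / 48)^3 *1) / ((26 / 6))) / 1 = -5491513 / 59904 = -91.67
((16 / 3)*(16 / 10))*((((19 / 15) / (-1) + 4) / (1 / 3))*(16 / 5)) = 83968 / 375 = 223.91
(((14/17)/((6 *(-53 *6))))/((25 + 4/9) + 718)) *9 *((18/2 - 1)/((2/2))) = -252/6028591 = -0.00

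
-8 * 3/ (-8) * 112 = 336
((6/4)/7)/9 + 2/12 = 4/21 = 0.19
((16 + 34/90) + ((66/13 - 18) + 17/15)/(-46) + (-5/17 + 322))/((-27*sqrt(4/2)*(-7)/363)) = 2675489443*sqrt(2)/8234460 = 459.50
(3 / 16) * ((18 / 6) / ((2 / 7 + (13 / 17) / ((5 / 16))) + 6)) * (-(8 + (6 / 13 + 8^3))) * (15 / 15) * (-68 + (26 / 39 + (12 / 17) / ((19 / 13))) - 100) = 9571741795 / 1711216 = 5593.53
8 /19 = 0.42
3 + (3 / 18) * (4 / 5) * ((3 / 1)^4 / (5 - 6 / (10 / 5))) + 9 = 87 / 5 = 17.40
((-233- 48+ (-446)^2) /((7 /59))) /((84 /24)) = 23438930 /49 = 478345.51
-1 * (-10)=10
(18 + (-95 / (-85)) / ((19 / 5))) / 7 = 311 / 119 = 2.61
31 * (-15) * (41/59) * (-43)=819795/59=13894.83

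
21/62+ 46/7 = 2999/434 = 6.91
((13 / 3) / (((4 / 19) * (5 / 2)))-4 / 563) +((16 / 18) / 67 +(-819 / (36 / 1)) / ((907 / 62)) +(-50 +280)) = 364395139361 / 1539582615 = 236.68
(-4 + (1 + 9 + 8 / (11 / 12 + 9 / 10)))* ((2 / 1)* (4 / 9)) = 1008 / 109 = 9.25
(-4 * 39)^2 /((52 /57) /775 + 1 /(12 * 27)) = 116104622400 /20341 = 5707911.23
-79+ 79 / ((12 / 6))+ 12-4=-63 / 2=-31.50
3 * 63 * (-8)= -1512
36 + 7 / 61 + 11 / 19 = 42528 / 1159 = 36.69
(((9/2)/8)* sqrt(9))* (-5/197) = -135/3152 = -0.04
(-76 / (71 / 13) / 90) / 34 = -247 / 54315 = -0.00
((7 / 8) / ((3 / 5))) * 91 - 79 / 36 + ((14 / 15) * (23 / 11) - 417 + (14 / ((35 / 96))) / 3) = -1076069 / 3960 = -271.73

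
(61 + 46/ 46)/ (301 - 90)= 62/ 211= 0.29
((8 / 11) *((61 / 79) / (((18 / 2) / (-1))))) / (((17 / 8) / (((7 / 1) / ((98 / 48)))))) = -31232 / 310233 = -0.10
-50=-50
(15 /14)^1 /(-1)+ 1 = -1 /14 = -0.07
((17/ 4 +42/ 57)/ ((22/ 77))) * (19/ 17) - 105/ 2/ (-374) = 1729/ 88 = 19.65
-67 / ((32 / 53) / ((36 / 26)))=-31959 / 208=-153.65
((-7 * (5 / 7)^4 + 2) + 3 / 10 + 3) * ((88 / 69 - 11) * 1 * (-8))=32017436 / 118335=270.57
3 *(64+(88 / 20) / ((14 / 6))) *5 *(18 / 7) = 124524 / 49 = 2541.31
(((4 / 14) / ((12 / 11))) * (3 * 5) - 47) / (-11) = 603 / 154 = 3.92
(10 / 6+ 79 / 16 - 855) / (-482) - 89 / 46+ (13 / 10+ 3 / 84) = 21624679 / 18624480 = 1.16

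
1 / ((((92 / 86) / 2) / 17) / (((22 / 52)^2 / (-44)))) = -8041 / 62192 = -0.13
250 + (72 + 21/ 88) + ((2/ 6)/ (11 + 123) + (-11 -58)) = 4479329/ 17688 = 253.24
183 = 183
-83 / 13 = -6.38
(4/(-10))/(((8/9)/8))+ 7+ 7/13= 256/65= 3.94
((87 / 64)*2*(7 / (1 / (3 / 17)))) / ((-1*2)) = -1827 / 1088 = -1.68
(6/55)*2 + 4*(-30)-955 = -59113/55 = -1074.78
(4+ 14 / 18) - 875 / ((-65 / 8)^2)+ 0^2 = -12893 / 1521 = -8.48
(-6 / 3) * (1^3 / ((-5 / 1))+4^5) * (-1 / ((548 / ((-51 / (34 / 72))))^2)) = 7463502 / 93845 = 79.53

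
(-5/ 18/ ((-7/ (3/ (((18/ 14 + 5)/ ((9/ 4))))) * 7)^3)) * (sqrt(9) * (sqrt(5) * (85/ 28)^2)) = 237016125 * sqrt(5)/ 2932095975424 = 0.00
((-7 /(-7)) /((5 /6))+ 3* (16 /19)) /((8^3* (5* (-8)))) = -0.00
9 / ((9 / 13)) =13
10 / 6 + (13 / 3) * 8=109 / 3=36.33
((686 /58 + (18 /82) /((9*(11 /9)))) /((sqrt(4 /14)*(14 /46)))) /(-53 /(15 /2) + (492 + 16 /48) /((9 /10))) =240566085*sqrt(14) /6673847488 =0.13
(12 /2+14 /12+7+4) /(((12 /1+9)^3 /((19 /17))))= 2071 /944622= 0.00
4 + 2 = 6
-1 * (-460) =460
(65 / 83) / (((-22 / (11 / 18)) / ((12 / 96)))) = -65 / 23904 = -0.00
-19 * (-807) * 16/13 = 245328/13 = 18871.38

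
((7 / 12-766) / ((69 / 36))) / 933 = -0.43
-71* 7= -497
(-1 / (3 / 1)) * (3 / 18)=-1 / 18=-0.06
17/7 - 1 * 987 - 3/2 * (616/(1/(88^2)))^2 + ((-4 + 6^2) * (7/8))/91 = -3106166734544352/91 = -34133700379608.26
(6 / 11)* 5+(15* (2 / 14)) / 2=585 / 154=3.80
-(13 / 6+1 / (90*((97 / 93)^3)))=-29795932 / 13690095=-2.18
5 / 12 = 0.42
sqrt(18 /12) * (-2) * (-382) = 382 * sqrt(6) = 935.71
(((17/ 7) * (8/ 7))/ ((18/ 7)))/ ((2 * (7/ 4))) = 136/ 441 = 0.31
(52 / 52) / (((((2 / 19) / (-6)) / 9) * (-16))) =513 / 16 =32.06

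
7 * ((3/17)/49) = 3/119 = 0.03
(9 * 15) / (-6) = -45 / 2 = -22.50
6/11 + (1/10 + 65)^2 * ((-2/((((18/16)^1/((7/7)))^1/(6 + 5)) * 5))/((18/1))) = -11388788/12375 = -920.31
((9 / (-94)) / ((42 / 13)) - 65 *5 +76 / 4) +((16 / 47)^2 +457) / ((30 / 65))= 126992323 / 185556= 684.39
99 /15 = 33 /5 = 6.60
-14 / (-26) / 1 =7 / 13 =0.54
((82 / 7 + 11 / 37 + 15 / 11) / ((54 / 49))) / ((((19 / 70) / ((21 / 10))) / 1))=726131 / 7733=93.90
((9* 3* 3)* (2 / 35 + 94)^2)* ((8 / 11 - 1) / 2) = -1316727576 / 13475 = -97716.33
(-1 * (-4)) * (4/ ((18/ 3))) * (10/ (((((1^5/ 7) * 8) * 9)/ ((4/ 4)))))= 70/ 27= 2.59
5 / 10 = 1 / 2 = 0.50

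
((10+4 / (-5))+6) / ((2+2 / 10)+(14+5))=38 / 53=0.72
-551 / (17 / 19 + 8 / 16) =-20938 / 53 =-395.06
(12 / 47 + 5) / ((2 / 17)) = 4199 / 94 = 44.67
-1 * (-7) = 7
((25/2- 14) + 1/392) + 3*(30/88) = -2047/4312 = -0.47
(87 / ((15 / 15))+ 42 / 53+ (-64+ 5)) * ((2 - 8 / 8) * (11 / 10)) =8393 / 265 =31.67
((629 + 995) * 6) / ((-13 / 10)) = -97440 / 13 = -7495.38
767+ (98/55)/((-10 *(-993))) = 209448574/273075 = 767.00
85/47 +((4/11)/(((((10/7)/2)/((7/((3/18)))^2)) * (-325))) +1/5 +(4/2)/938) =-296517131/394018625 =-0.75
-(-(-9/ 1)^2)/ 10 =81/ 10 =8.10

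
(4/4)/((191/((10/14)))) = 5/1337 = 0.00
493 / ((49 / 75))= 36975 / 49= 754.59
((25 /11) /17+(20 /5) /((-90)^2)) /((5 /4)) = 203248 /1893375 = 0.11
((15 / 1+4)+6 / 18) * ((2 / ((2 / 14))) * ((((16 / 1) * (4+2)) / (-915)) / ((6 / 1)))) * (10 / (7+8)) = -25984 / 8235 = -3.16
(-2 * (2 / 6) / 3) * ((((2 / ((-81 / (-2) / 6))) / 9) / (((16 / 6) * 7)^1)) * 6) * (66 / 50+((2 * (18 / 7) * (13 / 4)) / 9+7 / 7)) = -2924 / 297675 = -0.01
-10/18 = -5/9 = -0.56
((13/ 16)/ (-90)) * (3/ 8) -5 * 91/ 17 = -1747421/ 65280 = -26.77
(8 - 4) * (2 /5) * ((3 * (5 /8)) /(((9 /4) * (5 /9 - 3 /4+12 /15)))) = 240 /109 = 2.20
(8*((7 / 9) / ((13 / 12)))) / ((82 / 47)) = 5264 / 1599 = 3.29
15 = 15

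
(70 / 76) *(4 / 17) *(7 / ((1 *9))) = 490 / 2907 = 0.17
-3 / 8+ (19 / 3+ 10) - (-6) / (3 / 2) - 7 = 311 / 24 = 12.96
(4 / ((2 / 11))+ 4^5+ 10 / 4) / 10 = 2097 / 20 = 104.85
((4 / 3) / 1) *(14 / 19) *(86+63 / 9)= 91.37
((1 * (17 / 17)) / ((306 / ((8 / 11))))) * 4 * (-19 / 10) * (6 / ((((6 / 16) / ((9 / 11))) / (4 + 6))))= -4864 / 2057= -2.36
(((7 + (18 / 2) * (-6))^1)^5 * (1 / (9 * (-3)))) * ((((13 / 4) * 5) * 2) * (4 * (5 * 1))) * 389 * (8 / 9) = 463919080159600 / 243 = 1909132017117.70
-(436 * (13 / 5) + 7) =-5703 / 5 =-1140.60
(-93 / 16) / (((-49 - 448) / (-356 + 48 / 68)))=-70215 / 16898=-4.16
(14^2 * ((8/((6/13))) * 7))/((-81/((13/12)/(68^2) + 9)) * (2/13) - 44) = -115796038540/220986537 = -524.00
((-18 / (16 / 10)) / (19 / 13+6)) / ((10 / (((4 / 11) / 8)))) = -117 / 17072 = -0.01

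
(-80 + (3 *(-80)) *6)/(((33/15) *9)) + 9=-6709/99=-67.77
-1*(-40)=40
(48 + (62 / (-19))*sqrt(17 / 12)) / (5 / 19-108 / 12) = -456 / 83 + 31*sqrt(51) / 498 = -5.05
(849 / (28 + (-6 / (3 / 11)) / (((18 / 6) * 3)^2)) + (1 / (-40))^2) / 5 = 55016323 / 8984000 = 6.12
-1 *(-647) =647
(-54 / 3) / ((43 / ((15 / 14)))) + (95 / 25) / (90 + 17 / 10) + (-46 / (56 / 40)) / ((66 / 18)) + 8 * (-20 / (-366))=-8.93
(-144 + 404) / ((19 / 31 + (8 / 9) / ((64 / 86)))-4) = -290160 / 2447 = -118.58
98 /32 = 49 /16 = 3.06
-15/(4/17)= -255/4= -63.75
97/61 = 1.59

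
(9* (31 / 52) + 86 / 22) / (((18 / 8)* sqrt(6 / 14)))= 5305* sqrt(21) / 3861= 6.30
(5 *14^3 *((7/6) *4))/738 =86.76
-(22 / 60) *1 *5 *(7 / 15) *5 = -77 / 18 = -4.28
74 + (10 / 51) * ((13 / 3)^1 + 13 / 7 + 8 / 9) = 242222 / 3213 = 75.39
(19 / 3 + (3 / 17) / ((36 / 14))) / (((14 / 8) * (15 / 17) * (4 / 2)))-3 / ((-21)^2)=4556 / 2205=2.07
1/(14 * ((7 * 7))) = 1/686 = 0.00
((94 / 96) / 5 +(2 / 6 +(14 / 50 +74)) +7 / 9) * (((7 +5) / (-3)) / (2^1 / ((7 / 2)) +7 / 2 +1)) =-1904791 / 31950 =-59.62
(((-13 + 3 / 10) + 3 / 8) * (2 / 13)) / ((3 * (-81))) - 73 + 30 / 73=-334754831 / 4612140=-72.58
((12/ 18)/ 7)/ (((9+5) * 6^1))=1/ 882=0.00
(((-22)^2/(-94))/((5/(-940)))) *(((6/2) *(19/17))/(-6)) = -9196/17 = -540.94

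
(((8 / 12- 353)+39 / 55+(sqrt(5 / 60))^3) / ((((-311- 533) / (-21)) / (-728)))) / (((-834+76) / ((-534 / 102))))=3289214474 / 74771015- 56693 * sqrt(3) / 32627352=43.99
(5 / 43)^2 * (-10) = -250 / 1849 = -0.14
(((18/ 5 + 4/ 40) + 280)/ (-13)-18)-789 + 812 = -16.82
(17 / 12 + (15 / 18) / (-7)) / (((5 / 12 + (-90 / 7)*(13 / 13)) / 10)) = -218 / 209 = -1.04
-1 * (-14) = 14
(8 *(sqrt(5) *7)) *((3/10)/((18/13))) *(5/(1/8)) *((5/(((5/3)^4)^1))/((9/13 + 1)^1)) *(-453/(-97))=115754184 *sqrt(5)/133375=1940.65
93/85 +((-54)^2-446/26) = 3204434/1105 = 2899.94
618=618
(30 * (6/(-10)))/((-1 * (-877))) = -18/877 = -0.02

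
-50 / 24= -25 / 12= -2.08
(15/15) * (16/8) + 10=12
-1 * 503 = -503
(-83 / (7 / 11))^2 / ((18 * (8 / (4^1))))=833569 / 1764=472.54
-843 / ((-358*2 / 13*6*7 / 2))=3653 / 5012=0.73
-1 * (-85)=85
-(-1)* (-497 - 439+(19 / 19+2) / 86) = -935.97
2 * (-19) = -38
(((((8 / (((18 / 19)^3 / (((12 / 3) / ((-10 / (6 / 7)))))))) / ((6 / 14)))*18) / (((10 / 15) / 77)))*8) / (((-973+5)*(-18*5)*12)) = -48013 / 400950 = -0.12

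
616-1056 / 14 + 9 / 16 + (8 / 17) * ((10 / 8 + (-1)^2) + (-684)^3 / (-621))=10643451097 / 43792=243045.56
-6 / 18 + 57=170 / 3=56.67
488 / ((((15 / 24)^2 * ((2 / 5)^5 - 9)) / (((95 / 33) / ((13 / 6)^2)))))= -4450560000 / 52224887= -85.22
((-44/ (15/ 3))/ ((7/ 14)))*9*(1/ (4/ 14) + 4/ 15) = -14916/ 25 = -596.64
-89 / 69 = -1.29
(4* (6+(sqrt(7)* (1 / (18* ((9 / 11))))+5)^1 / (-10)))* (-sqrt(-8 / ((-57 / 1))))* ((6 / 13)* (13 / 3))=44* sqrt(114)* (-810+sqrt(7)) / 23085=-16.43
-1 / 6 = -0.17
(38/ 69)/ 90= 19/ 3105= 0.01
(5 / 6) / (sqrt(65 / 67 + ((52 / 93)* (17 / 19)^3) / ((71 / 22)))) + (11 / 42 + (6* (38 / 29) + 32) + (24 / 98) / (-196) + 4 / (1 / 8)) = 95* sqrt(27910186524304851) / 19922520774 + 30130999 / 417774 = 72.92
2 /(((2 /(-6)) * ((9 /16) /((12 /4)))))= -32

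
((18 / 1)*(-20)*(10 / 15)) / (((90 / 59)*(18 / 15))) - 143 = -2467 / 9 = -274.11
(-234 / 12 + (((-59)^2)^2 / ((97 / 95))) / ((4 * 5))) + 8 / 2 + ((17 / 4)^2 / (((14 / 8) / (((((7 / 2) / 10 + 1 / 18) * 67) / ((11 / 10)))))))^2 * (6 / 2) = 783482784497257 / 993795264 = 788374.44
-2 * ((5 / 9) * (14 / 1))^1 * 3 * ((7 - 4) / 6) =-70 / 3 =-23.33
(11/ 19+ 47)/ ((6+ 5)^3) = 904/ 25289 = 0.04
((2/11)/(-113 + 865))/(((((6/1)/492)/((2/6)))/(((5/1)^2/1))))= 1025/6204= 0.17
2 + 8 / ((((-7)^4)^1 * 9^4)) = 31505930 / 15752961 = 2.00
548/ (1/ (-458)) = -250984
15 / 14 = 1.07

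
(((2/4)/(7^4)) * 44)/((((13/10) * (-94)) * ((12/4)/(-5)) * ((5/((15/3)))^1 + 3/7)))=55/628719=0.00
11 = 11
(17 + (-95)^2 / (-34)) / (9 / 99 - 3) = 92917 / 1088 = 85.40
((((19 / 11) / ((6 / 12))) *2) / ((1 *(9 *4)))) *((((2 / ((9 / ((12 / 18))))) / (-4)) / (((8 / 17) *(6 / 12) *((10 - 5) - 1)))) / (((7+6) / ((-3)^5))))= 323 / 2288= 0.14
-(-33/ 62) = 33/ 62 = 0.53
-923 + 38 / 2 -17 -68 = -989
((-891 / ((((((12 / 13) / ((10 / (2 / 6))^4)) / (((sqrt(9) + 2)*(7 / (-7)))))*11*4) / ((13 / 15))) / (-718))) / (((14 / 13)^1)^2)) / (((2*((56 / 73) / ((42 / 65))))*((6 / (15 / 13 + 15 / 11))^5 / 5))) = -1740934285875000000 / 1333663331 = -1305377635.73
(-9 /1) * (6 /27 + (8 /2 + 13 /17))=-763 /17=-44.88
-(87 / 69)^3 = -24389 / 12167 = -2.00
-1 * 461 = -461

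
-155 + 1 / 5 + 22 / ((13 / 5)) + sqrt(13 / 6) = -9512 / 65 + sqrt(78) / 6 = -144.87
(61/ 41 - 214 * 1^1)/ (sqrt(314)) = -8713 * sqrt(314)/ 12874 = -11.99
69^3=328509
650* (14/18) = 4550/9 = 505.56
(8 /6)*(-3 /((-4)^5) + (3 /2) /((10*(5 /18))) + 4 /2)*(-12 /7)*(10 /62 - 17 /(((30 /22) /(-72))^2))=2391064592033 /8680000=275468.27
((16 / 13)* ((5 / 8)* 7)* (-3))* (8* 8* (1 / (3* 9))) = -4480 / 117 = -38.29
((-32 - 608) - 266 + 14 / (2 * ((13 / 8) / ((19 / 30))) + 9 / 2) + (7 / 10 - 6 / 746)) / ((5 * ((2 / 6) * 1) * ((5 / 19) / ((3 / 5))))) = -35166836109 / 28441250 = -1236.47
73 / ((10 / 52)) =1898 / 5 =379.60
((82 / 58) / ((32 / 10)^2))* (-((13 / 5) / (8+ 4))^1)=-2665 / 89088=-0.03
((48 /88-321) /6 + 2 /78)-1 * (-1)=-44945 /858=-52.38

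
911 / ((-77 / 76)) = -69236 / 77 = -899.17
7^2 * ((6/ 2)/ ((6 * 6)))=49/ 12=4.08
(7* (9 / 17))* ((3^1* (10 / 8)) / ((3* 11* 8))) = 315 / 5984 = 0.05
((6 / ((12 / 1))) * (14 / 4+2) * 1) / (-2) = -11 / 8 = -1.38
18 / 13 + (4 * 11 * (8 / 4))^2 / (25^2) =111922 / 8125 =13.78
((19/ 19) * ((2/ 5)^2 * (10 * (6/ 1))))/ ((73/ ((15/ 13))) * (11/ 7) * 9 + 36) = 112/ 10859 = 0.01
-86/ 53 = -1.62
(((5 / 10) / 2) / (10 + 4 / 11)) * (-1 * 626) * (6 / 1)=-3443 / 38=-90.61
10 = 10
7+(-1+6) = 12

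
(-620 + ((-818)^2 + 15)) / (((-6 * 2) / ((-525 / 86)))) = 116990825 / 344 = 340089.61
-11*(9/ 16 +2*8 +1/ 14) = -20493/ 112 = -182.97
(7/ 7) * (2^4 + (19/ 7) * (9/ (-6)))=167/ 14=11.93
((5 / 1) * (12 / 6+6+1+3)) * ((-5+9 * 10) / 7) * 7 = 5100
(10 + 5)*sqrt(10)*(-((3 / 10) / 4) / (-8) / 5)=9*sqrt(10) / 320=0.09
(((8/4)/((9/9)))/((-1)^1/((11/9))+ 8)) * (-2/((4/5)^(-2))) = -704/1975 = -0.36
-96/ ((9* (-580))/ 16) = 0.29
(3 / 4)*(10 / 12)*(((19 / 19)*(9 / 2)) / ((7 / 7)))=45 / 16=2.81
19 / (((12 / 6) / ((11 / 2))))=209 / 4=52.25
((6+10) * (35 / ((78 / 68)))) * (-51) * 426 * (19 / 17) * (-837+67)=118664515200 / 13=9128039630.77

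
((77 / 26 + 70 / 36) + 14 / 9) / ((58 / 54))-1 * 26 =-7534 / 377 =-19.98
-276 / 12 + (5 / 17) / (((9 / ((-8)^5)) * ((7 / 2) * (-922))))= -11191973 / 493731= -22.67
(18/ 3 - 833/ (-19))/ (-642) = -947/ 12198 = -0.08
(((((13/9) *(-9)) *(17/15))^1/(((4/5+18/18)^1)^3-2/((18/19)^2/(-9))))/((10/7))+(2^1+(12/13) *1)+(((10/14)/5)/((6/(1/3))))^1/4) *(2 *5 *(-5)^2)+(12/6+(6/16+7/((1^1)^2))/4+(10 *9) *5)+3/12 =236779382369/218076768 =1085.76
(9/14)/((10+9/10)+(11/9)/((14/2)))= 405/6977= 0.06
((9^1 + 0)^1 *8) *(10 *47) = 33840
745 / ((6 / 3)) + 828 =2401 / 2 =1200.50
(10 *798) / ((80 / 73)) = 7281.75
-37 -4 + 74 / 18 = -332 / 9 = -36.89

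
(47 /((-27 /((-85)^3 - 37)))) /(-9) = -28865614 /243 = -118788.53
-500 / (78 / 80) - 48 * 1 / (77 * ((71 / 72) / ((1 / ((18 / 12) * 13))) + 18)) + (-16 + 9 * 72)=639470296 / 5366361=119.16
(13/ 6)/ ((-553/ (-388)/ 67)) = 168974/ 1659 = 101.85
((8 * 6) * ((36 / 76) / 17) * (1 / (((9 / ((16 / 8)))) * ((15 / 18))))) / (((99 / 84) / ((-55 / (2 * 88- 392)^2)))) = -28 / 78489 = -0.00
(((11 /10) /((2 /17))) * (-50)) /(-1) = 935 /2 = 467.50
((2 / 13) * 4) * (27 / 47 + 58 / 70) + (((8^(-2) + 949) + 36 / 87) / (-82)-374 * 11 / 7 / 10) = -32307475283 / 464946560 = -69.49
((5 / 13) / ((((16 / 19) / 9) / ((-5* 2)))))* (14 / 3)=-9975 / 52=-191.83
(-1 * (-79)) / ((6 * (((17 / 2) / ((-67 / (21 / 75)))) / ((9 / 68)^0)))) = -132325 / 357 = -370.66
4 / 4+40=41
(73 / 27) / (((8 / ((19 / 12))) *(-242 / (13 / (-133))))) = 949 / 4390848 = 0.00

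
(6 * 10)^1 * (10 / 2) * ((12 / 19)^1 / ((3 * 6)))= 200 / 19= 10.53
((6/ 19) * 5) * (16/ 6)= 80/ 19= 4.21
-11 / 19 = -0.58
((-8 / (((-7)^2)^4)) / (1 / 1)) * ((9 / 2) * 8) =-288 / 5764801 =-0.00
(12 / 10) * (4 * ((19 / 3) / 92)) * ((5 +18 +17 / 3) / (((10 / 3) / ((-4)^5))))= -1673216 / 575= -2909.94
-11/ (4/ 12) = -33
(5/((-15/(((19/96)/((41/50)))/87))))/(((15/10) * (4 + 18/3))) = -95/1540944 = -0.00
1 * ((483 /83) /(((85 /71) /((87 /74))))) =2983491 /522070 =5.71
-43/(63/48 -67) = 688/1051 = 0.65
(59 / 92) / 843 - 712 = -55219813 / 77556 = -712.00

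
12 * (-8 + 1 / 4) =-93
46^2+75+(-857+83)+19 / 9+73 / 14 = 179465 / 126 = 1424.33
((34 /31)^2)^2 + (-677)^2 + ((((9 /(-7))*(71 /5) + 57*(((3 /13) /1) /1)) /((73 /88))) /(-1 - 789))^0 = 423278716266 /923521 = 458331.45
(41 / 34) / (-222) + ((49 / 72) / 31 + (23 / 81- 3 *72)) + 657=5575986803 / 12635352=441.30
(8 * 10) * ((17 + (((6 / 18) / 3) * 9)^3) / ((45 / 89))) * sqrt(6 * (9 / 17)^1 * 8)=34176 * sqrt(51) / 17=14356.79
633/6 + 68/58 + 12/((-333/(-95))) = 708797/6438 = 110.10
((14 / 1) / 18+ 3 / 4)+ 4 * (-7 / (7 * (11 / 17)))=-1843 / 396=-4.65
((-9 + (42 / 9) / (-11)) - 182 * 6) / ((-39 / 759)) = 835981 / 39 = 21435.41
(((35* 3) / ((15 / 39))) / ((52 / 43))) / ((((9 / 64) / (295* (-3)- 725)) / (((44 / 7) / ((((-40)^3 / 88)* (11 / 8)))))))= 1218448 / 75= 16245.97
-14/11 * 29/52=-203/286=-0.71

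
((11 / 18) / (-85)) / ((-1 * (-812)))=-11 / 1242360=-0.00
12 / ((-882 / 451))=-902 / 147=-6.14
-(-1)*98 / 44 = 49 / 22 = 2.23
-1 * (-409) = 409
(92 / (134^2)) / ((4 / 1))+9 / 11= 161857 / 197516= 0.82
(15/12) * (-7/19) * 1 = -35/76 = -0.46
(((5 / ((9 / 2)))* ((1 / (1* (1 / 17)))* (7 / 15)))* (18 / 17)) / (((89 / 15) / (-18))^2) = 680400 / 7921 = 85.90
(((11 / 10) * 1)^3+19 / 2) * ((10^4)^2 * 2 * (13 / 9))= 28160600000 / 9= 3128955555.56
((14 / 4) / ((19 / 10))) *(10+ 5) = 525 / 19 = 27.63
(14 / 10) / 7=1 / 5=0.20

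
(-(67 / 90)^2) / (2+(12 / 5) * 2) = -4489 / 55080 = -0.08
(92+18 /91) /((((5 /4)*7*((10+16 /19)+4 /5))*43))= 318820 /15147223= 0.02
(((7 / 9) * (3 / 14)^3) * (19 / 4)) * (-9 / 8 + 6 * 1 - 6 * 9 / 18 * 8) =-8721 / 12544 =-0.70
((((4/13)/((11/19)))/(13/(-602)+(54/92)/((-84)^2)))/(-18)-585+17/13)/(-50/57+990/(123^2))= 199624758779887/278277608895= 717.36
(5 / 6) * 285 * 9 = 4275 / 2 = 2137.50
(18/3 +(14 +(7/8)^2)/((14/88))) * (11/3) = 5797/16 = 362.31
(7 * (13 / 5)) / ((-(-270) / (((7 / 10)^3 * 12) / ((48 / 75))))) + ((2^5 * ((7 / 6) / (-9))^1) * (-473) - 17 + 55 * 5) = 479629639 / 216000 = 2220.51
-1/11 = -0.09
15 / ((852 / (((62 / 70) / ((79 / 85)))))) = 2635 / 157052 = 0.02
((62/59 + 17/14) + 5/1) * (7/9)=6001/1062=5.65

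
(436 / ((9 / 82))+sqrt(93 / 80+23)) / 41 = sqrt(9665) / 820+872 / 9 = 97.01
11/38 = 0.29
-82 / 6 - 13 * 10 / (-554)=-13.43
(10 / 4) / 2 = 5 / 4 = 1.25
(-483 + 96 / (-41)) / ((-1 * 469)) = 297 / 287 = 1.03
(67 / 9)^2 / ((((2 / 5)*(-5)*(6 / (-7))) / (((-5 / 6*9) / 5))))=-31423 / 648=-48.49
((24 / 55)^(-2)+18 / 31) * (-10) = -520715 / 8928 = -58.32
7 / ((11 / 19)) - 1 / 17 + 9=3933 / 187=21.03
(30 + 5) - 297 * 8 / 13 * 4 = -696.08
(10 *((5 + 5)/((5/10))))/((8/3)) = 75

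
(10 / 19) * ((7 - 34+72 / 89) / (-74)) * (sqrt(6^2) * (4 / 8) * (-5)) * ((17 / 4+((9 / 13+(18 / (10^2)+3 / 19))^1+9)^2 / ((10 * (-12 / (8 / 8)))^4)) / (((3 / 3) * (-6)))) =104545034334626767 / 52821104128000000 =1.98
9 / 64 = 0.14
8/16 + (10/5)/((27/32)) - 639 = -34351/54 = -636.13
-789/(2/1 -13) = 789/11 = 71.73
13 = 13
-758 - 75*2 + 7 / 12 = -10889 / 12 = -907.42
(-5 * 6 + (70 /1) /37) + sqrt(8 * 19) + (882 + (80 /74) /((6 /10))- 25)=2 * sqrt(38) + 92207 /111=843.02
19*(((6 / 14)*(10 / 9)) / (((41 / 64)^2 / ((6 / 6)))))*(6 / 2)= 778240 / 11767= 66.14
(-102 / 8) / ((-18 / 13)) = 221 / 24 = 9.21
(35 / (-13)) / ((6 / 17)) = -595 / 78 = -7.63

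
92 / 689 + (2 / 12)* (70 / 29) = 32119 / 59943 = 0.54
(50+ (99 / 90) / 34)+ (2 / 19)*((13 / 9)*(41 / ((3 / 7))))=11263723 / 174420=64.58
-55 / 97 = -0.57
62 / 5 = 12.40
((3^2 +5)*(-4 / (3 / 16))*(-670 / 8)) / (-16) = -4690 / 3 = -1563.33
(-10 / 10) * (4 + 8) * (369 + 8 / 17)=-75372 / 17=-4433.65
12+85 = 97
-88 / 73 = -1.21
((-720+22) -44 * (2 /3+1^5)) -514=-3856 /3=-1285.33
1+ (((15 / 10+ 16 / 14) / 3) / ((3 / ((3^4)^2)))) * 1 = 26987 / 14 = 1927.64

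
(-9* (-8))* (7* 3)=1512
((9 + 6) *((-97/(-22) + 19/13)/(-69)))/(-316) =365/90376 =0.00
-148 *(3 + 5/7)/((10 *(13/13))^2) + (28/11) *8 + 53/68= 2048049/130900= 15.65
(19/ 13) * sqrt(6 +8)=19 * sqrt(14)/ 13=5.47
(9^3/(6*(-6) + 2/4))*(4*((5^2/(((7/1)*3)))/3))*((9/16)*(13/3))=-78975/994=-79.45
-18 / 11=-1.64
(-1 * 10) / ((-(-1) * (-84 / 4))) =10 / 21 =0.48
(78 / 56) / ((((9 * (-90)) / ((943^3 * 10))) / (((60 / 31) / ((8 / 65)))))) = -3542923634575 / 15624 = -226761625.36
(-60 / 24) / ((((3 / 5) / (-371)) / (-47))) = -435925 / 6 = -72654.17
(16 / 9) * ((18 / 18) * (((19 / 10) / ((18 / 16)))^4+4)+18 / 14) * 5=6164133712 / 51667875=119.30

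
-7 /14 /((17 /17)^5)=-1 /2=-0.50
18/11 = 1.64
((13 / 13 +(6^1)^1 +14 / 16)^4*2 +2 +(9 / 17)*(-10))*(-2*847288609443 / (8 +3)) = -20618818300823362137 / 17408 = -1184444985111636.15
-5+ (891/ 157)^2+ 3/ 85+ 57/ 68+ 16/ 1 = 44.08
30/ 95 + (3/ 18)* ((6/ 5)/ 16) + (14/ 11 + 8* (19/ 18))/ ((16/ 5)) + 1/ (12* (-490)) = 4961989/ 1474704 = 3.36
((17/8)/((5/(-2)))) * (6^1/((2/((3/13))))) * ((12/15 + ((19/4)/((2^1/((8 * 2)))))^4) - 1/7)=-11165906799/9100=-1227022.73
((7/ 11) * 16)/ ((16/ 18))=126/ 11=11.45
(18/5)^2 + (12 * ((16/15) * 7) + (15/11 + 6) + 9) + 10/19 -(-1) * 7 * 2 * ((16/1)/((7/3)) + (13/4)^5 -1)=14118960387/2675200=5277.72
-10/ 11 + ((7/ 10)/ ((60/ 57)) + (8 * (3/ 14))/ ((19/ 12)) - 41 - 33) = -73.16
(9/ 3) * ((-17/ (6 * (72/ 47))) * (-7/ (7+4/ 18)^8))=26751145617/ 5098317006250000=0.00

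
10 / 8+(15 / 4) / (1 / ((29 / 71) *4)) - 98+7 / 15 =-384067 / 4260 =-90.16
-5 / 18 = -0.28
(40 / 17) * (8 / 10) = 32 / 17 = 1.88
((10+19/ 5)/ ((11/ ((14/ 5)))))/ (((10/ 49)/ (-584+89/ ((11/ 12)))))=-126760452/ 15125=-8380.86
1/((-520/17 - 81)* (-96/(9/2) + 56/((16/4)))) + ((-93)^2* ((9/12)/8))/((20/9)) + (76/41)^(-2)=1760534711801/4821111680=365.17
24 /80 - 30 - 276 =-3057 /10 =-305.70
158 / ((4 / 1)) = 79 / 2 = 39.50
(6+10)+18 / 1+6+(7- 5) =42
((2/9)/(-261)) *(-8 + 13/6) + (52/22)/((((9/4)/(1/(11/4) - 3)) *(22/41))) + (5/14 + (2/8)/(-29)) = -1262681153/262627596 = -4.81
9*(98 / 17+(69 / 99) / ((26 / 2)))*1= 127299 / 2431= 52.36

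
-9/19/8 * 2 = -9/76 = -0.12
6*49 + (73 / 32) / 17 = 160009 / 544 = 294.13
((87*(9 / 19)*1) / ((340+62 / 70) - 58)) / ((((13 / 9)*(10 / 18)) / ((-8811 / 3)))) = -533.18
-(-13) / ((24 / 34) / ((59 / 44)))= 13039 / 528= 24.70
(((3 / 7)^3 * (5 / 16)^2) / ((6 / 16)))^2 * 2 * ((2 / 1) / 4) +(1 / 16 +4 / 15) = 595592719 / 1807088640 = 0.33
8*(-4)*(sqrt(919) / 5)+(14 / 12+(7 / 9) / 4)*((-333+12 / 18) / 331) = -32*sqrt(919) / 5 - 48853 / 35748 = -195.38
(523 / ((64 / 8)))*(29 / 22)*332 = 1258861 / 44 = 28610.48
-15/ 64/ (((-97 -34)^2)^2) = -15/ 18847994944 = -0.00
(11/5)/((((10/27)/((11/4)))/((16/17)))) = 15.37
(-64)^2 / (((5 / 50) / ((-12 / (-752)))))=30720 / 47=653.62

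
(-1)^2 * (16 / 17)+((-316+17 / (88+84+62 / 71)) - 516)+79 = -9229563 / 12274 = -751.96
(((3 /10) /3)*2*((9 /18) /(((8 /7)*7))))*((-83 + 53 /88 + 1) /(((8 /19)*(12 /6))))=-1.21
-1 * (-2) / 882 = 1 / 441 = 0.00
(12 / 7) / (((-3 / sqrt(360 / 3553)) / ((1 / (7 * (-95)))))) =24 * sqrt(35530) / 16539215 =0.00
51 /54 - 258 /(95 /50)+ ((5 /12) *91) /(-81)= -2498963 /18468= -135.31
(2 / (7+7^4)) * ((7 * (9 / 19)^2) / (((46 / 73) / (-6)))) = -17739 / 1428116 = -0.01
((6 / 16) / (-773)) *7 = -21 / 6184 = -0.00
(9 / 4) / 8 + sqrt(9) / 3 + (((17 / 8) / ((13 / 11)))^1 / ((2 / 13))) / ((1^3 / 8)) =3033 / 32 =94.78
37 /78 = 0.47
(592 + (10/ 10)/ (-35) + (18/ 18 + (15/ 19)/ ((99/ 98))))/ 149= 13029908/ 3269805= 3.98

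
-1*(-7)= 7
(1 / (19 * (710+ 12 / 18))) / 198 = 0.00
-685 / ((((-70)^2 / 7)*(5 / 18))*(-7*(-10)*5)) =-1233 / 122500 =-0.01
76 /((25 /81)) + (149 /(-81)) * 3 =162487 /675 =240.72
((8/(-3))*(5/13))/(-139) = 40/5421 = 0.01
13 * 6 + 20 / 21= 1658 / 21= 78.95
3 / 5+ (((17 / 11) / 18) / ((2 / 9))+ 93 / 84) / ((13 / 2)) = 4153 / 5005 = 0.83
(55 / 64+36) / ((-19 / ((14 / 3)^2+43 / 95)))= -44837513 / 1039680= -43.13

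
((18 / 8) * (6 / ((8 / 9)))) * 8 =243 / 2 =121.50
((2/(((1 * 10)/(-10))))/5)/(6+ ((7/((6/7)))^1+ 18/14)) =-84/3245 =-0.03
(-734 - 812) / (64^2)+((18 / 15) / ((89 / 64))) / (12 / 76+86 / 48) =52810327 / 810199040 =0.07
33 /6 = 11 /2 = 5.50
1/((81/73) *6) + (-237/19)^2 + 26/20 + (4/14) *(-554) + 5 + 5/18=24777773/6140610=4.04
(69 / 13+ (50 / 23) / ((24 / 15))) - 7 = -399 / 1196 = -0.33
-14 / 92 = -7 / 46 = -0.15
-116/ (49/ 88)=-10208/ 49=-208.33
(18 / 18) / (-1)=-1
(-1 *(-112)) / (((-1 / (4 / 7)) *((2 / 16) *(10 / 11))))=-2816 / 5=-563.20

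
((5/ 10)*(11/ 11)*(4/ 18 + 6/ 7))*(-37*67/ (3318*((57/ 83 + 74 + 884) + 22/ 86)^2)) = -536807461823/ 1224236208610661652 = -0.00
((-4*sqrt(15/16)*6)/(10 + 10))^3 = -81*sqrt(15)/200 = -1.57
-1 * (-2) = 2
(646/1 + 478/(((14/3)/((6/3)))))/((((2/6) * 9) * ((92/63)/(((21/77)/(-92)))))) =-13401/23276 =-0.58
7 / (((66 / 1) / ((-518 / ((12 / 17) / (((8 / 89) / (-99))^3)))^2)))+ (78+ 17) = 13201742636090644899114896399 / 138965711958848846866715217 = 95.00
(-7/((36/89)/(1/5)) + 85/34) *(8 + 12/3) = -173/15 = -11.53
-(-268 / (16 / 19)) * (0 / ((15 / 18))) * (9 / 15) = 0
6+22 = 28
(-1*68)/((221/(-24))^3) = 55296/634933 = 0.09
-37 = -37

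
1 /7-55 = -384 /7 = -54.86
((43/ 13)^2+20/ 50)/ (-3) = -9583/ 2535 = -3.78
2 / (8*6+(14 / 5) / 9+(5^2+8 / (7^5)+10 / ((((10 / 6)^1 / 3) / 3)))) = 1512630 / 96287663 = 0.02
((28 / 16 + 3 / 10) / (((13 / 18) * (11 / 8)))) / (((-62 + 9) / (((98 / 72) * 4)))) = -8036 / 37895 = -0.21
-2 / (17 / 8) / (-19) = 16 / 323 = 0.05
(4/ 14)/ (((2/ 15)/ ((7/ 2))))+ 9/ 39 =201/ 26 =7.73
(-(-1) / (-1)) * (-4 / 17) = 4 / 17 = 0.24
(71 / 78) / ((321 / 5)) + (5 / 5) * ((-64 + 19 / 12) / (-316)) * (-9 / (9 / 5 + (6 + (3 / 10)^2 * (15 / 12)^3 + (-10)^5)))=3593974519475 / 253164062577582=0.01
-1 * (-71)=71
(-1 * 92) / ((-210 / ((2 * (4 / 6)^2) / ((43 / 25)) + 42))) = 756884 / 40635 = 18.63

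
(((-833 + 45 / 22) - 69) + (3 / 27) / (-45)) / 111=-8018617 / 989010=-8.11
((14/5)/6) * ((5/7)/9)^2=5/1701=0.00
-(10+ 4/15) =-154/15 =-10.27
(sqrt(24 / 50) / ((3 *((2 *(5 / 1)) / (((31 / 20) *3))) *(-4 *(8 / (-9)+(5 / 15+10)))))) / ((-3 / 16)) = 93 *sqrt(3) / 10625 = 0.02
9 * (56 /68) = 7.41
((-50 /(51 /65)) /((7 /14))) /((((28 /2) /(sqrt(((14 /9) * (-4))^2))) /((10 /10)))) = -26000 /459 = -56.64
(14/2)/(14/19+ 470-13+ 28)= 133/9229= 0.01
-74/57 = -1.30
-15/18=-5/6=-0.83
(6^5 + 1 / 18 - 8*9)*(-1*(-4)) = 30816.22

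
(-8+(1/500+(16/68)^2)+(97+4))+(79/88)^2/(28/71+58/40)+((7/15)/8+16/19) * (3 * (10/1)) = 120.51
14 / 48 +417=10015 / 24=417.29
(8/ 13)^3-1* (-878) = 1929478/ 2197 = 878.23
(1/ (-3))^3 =-1/ 27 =-0.04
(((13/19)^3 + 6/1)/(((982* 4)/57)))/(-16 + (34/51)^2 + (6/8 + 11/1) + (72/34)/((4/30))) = 19898109/2620124282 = 0.01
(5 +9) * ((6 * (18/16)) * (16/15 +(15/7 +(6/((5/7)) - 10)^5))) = -4297527/6250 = -687.60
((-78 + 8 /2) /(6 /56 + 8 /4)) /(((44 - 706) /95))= 98420 /19529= 5.04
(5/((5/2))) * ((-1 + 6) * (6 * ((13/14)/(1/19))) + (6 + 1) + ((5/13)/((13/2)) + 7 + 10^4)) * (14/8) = 12472777/338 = 36901.71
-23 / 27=-0.85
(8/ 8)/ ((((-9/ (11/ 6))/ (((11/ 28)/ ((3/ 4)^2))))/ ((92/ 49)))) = -22264/ 83349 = -0.27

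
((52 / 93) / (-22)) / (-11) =0.00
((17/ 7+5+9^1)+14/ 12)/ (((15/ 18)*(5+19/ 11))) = 8129/ 2590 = 3.14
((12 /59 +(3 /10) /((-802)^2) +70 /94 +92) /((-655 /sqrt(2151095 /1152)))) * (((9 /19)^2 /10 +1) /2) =-2039678783205743 * sqrt(4302190) /1349575191829952000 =-3.13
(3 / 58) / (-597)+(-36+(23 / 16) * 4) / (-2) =698287 / 46168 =15.12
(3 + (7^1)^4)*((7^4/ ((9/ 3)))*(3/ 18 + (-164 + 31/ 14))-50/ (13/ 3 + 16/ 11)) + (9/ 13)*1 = -6949381341473/ 22347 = -310976029.96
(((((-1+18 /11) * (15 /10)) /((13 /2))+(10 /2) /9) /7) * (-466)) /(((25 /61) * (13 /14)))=-51394208 /418275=-122.87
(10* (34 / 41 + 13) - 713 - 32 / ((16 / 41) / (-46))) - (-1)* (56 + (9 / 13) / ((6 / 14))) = 1734866 / 533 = 3254.91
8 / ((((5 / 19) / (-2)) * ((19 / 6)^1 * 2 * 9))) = -16 / 15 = -1.07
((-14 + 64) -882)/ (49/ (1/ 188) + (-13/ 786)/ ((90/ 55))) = -11771136/ 130331233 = -0.09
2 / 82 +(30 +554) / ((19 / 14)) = 335235 / 779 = 430.34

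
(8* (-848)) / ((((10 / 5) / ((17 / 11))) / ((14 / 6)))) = -403648 / 33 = -12231.76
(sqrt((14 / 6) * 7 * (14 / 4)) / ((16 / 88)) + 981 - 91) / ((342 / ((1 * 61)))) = 4697 * sqrt(42) / 4104 + 27145 / 171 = 166.16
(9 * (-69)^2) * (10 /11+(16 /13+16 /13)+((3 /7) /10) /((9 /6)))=728990037 /5005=145652.36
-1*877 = -877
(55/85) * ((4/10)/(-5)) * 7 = -0.36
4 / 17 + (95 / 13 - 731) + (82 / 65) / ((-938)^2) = -351682444543 / 486113810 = -723.46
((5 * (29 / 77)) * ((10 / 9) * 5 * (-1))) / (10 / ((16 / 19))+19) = -58000 / 171171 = -0.34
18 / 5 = 3.60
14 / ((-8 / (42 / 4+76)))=-1211 / 8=-151.38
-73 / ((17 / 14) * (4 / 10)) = -150.29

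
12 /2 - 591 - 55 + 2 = -638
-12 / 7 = -1.71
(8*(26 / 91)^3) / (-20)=-16 / 1715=-0.01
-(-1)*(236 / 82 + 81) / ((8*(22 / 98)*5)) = 168511 / 18040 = 9.34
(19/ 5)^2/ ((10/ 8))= 1444/ 125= 11.55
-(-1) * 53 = 53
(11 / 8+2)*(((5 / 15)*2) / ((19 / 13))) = 117 / 76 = 1.54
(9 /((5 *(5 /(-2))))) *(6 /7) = -108 /175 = -0.62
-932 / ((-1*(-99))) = -932 / 99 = -9.41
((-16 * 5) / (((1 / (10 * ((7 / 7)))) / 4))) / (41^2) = -3200 / 1681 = -1.90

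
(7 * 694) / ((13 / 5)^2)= 121450 / 169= 718.64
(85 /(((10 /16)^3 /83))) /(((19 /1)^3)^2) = 722432 /1176147025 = 0.00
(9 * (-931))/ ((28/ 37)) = -44289/ 4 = -11072.25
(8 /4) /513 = 2 /513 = 0.00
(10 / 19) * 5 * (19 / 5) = 10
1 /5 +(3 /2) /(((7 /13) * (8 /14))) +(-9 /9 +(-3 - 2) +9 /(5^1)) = 7 /8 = 0.88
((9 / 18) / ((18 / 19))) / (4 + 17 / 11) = 209 / 2196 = 0.10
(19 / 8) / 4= 19 / 32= 0.59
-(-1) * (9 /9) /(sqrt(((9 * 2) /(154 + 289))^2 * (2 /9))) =443 * sqrt(2) /12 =52.21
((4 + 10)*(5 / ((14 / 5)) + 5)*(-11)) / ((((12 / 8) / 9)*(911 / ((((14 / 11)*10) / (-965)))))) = 15960 / 175823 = 0.09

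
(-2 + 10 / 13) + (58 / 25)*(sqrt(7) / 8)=-16 / 13 + 29*sqrt(7) / 100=-0.46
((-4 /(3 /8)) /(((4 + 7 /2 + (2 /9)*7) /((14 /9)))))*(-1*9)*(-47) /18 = -43.06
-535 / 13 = -41.15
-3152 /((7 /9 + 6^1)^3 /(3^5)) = -558367344 /226981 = -2459.97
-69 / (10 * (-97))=69 / 970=0.07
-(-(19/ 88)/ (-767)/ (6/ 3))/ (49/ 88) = -19/ 75166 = -0.00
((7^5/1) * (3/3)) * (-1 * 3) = -50421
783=783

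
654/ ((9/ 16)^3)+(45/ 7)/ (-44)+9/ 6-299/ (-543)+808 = 60750535819/ 13546764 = 4484.51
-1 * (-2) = 2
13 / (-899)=-13 / 899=-0.01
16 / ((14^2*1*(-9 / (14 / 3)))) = -8 / 189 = -0.04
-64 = -64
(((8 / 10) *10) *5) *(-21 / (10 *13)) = -84 / 13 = -6.46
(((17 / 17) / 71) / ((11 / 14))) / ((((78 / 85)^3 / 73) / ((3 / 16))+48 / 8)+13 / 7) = 4393450250 / 1939557645223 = 0.00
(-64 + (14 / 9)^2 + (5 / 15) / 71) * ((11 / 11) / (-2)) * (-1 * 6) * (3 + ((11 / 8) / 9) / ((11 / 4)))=-19476655 / 34506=-564.44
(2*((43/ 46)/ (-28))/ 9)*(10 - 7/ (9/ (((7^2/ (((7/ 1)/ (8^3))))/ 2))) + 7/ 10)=5352511/ 521640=10.26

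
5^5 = 3125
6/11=0.55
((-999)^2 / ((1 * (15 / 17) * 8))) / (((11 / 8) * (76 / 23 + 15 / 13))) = 1690946361 / 73315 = 23064.13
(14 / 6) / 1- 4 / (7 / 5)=-11 / 21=-0.52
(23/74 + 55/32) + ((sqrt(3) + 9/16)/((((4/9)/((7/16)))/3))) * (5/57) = 315 * sqrt(3)/1216 + 1565919/719872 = 2.62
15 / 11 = 1.36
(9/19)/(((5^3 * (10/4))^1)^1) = 18/11875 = 0.00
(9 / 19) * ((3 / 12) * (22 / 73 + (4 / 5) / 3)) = 933 / 13870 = 0.07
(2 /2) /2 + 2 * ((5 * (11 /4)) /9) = 32 /9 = 3.56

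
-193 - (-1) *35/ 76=-14633/ 76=-192.54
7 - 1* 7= 0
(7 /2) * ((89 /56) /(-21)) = -89 /336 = -0.26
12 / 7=1.71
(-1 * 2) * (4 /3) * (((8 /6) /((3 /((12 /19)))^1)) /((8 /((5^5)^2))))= -913742.69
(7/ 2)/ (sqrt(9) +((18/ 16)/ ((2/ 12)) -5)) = 14/ 19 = 0.74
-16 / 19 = -0.84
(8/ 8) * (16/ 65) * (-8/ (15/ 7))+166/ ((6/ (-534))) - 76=-14479646/ 975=-14850.92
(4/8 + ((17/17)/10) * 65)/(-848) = -7/848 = -0.01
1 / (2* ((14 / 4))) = 1 / 7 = 0.14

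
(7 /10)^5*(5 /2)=16807 /40000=0.42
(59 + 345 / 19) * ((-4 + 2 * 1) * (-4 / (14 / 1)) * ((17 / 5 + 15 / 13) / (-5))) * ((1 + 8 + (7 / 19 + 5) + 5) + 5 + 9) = -1100461696 / 821275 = -1339.94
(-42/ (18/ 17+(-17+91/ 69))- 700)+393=-2608199/ 8576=-304.13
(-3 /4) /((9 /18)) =-3 /2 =-1.50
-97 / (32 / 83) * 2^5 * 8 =-64408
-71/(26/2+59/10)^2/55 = -1420/392931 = -0.00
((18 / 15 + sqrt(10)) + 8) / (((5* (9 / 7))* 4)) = 7* sqrt(10) / 180 + 161 / 450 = 0.48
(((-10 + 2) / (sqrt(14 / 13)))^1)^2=416 / 7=59.43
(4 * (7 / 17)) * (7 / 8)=49 / 34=1.44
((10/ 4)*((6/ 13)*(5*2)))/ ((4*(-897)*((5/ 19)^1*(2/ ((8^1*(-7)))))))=1330/ 3887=0.34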